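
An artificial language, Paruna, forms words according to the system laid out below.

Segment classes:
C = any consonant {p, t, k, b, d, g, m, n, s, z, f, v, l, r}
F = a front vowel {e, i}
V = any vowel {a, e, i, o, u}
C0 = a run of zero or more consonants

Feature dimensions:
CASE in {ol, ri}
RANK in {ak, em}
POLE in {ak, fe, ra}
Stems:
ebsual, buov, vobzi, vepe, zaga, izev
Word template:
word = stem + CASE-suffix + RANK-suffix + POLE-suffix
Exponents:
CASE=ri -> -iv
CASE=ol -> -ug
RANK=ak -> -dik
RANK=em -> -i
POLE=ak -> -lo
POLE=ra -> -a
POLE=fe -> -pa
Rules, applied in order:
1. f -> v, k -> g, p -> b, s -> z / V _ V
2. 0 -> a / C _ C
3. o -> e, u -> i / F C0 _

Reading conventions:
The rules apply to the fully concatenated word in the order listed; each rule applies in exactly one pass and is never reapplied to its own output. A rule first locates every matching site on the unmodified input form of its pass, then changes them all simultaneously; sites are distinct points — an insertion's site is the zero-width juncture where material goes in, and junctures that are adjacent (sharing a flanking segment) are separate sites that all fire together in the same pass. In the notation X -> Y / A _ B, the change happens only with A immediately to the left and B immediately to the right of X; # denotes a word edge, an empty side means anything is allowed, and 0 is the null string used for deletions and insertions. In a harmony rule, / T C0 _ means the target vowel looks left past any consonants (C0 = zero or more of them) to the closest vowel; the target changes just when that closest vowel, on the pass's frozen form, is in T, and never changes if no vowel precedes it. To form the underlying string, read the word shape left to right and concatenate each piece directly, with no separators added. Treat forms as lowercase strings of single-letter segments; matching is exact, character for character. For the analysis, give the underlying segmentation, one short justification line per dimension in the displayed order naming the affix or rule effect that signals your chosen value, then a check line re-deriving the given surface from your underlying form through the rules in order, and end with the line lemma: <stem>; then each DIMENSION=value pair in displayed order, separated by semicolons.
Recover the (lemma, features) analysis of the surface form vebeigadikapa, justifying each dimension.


underlying: vepe-ug-dik-pa
CASE=ol - signalled by the affix -ug
RANK=ak - signalled by the affix -dik
POLE=fe - signalled by the affix -pa
check: vepeugdikpa -> vebeugdikpa -> vebeugadikapa -> vebeigadikapa
lemma: vepe; CASE=ol; RANK=ak; POLE=fe


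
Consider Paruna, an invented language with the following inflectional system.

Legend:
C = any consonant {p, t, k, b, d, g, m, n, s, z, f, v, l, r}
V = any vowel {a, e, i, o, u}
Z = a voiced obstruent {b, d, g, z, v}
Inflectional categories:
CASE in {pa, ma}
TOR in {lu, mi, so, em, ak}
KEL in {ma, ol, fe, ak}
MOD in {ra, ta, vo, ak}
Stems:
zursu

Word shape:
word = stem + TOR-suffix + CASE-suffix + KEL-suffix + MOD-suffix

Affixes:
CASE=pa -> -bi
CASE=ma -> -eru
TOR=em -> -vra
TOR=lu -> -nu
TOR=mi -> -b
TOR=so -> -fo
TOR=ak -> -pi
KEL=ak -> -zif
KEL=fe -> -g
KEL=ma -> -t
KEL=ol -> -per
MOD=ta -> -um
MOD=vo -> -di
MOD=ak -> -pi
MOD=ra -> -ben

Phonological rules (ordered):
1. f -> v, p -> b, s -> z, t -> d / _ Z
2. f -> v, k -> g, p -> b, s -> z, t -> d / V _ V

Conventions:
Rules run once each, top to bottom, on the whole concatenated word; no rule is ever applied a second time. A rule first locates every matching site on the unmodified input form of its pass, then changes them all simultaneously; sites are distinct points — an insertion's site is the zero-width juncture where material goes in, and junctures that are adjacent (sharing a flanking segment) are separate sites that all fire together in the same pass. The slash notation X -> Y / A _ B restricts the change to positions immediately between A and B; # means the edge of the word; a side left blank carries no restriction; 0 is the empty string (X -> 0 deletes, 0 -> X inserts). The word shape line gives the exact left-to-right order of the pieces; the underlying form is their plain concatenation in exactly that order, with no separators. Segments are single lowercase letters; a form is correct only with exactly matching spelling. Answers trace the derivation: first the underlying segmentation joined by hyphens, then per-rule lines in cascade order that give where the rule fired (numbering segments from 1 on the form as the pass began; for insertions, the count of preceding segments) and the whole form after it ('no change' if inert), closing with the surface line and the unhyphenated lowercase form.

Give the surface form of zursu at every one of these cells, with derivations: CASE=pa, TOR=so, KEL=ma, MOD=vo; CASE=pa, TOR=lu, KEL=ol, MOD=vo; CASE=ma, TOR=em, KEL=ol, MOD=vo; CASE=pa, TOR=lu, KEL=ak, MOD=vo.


cell CASE=pa, TOR=so, KEL=ma, MOD=vo:
underlying: zursu-fo-bi-t-di
1. f -> v, p -> b, s -> z, t -> d / _ Z: fires at position(s) 10: zursufobiddi
2. f -> v, k -> g, p -> b, s -> z, t -> d / V _ V: fires at position(s) 6: zursuvobiddi
surface: zursuvobiddi

cell CASE=pa, TOR=lu, KEL=ol, MOD=vo:
underlying: zursu-nu-bi-per-di
1. f -> v, p -> b, s -> z, t -> d / _ Z: no change
2. f -> v, k -> g, p -> b, s -> z, t -> d / V _ V: fires at position(s) 10: zursunubiberdi
surface: zursunubiberdi

cell CASE=ma, TOR=em, KEL=ol, MOD=vo:
underlying: zursu-vra-eru-per-di
1. f -> v, p -> b, s -> z, t -> d / _ Z: no change
2. f -> v, k -> g, p -> b, s -> z, t -> d / V _ V: fires at position(s) 12: zursuvraeruberdi
surface: zursuvraeruberdi

cell CASE=pa, TOR=lu, KEL=ak, MOD=vo:
underlying: zursu-nu-bi-zif-di
1. f -> v, p -> b, s -> z, t -> d / _ Z: fires at position(s) 12: zursunubizivdi
2. f -> v, k -> g, p -> b, s -> z, t -> d / V _ V: no change
surface: zursunubizivdi


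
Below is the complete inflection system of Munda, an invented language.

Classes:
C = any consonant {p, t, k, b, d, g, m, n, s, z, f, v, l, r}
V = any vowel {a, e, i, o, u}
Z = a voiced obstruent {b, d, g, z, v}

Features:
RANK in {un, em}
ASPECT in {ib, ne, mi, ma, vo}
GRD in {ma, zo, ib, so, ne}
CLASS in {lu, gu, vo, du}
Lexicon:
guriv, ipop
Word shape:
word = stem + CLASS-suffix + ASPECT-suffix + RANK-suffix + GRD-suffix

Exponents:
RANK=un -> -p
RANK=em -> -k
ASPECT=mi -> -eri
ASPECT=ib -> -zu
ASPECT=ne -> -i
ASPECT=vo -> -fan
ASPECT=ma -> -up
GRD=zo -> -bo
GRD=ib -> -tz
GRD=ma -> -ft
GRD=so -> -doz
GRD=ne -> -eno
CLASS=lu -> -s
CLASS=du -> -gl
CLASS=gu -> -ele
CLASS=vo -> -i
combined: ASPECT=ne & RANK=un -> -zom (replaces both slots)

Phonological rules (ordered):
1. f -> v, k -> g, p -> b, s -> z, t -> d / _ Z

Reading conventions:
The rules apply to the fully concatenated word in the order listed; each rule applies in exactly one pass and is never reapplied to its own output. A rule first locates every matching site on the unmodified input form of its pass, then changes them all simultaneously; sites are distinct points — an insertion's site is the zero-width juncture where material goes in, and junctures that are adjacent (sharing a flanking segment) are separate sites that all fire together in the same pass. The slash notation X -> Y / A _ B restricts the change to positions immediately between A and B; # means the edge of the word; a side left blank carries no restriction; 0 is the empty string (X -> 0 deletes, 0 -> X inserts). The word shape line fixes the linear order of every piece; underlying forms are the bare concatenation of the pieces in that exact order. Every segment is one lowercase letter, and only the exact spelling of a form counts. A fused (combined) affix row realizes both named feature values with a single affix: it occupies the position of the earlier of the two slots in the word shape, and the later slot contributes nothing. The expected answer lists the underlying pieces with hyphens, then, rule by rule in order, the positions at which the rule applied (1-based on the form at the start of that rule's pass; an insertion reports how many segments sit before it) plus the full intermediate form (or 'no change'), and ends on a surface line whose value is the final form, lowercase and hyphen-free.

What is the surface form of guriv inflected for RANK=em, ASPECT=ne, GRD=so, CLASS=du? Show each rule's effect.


underlying: guriv-gl-i-k-doz
1. f -> v, k -> g, p -> b, s -> z, t -> d / _ Z: fires at position(s) 9: gurivgligdoz
surface: gurivgligdoz


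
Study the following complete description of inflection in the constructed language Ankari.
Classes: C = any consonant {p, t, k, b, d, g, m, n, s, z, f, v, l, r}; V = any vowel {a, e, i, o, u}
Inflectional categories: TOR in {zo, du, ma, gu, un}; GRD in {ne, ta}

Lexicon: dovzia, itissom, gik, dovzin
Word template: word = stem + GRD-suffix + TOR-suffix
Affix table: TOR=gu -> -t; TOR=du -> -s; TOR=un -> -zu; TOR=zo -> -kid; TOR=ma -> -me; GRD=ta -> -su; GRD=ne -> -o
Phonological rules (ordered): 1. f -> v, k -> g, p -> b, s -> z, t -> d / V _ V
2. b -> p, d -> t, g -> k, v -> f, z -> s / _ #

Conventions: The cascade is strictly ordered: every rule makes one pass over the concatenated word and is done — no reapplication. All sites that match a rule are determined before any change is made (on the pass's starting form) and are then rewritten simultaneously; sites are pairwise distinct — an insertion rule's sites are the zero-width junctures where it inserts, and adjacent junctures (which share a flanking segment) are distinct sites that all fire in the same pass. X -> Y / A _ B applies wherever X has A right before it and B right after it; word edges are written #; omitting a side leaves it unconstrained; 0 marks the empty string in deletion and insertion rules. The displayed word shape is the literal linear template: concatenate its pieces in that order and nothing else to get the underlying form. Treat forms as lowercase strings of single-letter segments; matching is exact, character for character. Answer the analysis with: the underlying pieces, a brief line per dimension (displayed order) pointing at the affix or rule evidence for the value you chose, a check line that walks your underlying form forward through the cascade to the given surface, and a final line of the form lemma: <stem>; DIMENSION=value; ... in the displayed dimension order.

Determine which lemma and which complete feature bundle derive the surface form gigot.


underlying: gik-o-t
TOR=gu - signalled by the affix -t
GRD=ne - signalled by the affix -o
check: gikot -> gigot -> gigot
lemma: gik; TOR=gu; GRD=ne


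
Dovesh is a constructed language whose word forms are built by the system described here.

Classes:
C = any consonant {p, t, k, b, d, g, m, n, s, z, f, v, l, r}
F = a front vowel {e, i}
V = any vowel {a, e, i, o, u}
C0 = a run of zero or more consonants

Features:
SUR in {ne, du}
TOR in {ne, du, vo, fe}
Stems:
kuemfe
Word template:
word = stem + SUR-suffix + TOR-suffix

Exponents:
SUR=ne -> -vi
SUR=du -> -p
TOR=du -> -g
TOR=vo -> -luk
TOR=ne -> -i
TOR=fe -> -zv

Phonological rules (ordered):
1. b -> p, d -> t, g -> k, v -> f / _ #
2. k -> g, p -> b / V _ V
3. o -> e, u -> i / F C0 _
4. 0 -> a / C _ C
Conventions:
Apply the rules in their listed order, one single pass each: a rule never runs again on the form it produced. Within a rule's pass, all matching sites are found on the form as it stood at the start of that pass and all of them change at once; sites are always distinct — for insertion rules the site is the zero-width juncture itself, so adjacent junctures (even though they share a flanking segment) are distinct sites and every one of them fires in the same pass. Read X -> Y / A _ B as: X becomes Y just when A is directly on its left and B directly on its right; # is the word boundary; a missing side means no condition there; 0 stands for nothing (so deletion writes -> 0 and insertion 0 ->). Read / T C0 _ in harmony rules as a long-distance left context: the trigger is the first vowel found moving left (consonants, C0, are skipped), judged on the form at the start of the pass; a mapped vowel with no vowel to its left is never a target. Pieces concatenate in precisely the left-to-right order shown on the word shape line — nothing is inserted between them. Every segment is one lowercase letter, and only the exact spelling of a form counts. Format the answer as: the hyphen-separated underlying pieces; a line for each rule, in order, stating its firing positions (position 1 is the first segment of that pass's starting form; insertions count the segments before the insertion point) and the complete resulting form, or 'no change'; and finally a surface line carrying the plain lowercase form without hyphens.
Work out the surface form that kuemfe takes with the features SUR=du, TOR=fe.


underlying: kuemfe-p-zv
1. b -> p, d -> t, g -> k, v -> f / _ #: fires at position(s) 9: kuemfepzf
2. k -> g, p -> b / V _ V: no change
3. o -> e, u -> i / F C0 _: no change
4. 0 -> a / C _ C: inserts after position(s) 4, 7, 8: kuemafepazaf
surface: kuemafepazaf


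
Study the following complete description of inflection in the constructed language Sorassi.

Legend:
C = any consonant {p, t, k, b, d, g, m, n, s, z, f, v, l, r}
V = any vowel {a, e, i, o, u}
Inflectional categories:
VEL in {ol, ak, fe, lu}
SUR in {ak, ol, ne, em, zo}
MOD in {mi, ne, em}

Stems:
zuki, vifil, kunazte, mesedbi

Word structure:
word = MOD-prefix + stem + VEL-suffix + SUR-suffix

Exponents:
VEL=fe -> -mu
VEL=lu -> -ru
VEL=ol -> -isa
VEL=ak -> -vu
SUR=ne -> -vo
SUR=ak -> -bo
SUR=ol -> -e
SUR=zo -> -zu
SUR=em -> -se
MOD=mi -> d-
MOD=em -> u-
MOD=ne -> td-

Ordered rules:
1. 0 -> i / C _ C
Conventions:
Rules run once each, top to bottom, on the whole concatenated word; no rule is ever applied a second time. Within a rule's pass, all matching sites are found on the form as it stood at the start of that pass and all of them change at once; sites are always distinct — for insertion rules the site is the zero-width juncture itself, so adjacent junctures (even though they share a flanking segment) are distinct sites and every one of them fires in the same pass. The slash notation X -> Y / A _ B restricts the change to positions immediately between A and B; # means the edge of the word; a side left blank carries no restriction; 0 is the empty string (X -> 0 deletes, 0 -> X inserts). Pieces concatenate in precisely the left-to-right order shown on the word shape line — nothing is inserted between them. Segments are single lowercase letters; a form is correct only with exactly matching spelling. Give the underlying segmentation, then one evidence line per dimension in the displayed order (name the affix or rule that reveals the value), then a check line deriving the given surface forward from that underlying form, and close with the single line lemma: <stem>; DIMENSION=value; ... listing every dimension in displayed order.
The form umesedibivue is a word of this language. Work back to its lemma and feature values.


underlying: u-mesedbi-vu-e
VEL=ak - signalled by the affix -vu
SUR=ol - signalled by the affix -e
MOD=em - signalled by the affix u-
check: umesedbivue -> umesedibivue
lemma: mesedbi; VEL=ak; SUR=ol; MOD=em


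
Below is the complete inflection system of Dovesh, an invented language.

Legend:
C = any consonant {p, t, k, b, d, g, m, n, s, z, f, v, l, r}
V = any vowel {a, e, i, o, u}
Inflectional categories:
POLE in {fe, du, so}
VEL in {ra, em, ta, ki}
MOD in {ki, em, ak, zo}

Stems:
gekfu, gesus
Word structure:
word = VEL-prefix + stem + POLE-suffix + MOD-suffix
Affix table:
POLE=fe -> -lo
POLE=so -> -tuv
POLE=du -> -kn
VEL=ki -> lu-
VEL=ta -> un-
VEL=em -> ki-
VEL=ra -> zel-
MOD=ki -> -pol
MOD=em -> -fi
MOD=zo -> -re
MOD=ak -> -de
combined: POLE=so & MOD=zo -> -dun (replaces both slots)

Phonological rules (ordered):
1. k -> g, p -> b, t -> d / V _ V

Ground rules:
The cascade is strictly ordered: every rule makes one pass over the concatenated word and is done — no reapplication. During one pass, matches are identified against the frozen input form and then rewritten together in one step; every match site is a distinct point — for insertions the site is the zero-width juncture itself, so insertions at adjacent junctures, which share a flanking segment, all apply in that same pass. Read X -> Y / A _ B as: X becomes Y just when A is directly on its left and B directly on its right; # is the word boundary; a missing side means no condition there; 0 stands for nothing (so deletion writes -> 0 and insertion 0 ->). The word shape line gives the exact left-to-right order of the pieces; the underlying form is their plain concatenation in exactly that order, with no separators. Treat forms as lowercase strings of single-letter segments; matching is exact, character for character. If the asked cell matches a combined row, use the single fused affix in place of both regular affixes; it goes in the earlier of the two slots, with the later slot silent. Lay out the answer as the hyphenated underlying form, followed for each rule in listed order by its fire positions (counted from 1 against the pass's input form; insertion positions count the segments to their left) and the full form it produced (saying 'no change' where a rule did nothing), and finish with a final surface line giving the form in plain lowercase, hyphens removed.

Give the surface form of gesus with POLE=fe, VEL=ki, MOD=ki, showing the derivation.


underlying: lu-gesus-lo-pol
1. k -> g, p -> b, t -> d / V _ V: fires at position(s) 10: lugesuslobol
surface: lugesuslobol


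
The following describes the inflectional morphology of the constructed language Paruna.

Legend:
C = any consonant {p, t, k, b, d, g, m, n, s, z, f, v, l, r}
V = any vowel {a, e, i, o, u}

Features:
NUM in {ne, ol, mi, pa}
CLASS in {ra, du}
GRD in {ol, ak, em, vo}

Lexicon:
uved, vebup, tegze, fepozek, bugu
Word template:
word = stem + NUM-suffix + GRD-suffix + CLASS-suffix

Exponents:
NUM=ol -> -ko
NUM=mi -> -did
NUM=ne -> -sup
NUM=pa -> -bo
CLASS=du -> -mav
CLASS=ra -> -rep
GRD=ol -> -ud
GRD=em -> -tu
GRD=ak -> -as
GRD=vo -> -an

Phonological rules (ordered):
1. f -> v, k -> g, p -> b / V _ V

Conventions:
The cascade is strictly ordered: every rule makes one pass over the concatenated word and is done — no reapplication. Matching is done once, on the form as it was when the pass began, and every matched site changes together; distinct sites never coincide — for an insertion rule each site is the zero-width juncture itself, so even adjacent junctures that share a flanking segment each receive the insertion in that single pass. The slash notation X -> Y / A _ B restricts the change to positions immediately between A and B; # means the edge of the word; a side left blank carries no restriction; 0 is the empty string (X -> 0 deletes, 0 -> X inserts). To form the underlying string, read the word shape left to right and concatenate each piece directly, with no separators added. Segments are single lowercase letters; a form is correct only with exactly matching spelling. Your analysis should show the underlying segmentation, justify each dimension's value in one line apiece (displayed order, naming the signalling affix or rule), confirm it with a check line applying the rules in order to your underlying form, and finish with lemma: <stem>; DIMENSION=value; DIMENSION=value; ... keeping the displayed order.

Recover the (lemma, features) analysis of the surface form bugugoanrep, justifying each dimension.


underlying: bugu-ko-an-rep
NUM=ol - signalled by the affix -ko
CLASS=ra - signalled by the affix -rep
GRD=vo - signalled by the affix -an
check: bugukoanrep -> bugugoanrep
lemma: bugu; NUM=ol; CLASS=ra; GRD=vo


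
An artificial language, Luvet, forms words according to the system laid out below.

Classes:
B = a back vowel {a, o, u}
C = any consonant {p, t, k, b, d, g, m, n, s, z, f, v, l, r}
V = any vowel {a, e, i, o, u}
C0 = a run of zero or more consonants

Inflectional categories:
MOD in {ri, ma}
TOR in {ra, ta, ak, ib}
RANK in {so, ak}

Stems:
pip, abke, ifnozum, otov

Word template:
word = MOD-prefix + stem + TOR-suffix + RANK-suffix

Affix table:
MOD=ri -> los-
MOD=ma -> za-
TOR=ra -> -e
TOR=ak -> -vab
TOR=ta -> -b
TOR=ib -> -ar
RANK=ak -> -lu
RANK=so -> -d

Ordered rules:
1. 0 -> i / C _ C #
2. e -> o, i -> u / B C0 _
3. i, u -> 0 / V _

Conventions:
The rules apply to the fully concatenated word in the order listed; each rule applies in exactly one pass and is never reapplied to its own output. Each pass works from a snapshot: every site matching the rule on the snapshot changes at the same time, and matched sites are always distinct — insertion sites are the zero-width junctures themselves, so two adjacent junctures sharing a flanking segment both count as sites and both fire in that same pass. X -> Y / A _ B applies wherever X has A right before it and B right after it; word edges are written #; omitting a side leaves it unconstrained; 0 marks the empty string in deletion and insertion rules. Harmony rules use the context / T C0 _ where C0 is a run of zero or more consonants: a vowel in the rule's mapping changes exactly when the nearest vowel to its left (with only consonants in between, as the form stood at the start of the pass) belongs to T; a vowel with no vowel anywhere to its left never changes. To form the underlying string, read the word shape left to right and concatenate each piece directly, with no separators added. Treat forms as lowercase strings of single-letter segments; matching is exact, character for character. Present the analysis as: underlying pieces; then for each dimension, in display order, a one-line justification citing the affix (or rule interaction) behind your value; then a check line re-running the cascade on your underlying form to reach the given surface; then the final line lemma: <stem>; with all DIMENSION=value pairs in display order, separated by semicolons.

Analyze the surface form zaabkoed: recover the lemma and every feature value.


underlying: za-abke-e-d
MOD=ma - signalled by the affix za-
TOR=ra - signalled by the affix -e
RANK=so - signalled by the affix -d
check: zaabkeed -> zaabkeed -> zaabkoed -> zaabkoed
lemma: abke; MOD=ma; TOR=ra; RANK=so


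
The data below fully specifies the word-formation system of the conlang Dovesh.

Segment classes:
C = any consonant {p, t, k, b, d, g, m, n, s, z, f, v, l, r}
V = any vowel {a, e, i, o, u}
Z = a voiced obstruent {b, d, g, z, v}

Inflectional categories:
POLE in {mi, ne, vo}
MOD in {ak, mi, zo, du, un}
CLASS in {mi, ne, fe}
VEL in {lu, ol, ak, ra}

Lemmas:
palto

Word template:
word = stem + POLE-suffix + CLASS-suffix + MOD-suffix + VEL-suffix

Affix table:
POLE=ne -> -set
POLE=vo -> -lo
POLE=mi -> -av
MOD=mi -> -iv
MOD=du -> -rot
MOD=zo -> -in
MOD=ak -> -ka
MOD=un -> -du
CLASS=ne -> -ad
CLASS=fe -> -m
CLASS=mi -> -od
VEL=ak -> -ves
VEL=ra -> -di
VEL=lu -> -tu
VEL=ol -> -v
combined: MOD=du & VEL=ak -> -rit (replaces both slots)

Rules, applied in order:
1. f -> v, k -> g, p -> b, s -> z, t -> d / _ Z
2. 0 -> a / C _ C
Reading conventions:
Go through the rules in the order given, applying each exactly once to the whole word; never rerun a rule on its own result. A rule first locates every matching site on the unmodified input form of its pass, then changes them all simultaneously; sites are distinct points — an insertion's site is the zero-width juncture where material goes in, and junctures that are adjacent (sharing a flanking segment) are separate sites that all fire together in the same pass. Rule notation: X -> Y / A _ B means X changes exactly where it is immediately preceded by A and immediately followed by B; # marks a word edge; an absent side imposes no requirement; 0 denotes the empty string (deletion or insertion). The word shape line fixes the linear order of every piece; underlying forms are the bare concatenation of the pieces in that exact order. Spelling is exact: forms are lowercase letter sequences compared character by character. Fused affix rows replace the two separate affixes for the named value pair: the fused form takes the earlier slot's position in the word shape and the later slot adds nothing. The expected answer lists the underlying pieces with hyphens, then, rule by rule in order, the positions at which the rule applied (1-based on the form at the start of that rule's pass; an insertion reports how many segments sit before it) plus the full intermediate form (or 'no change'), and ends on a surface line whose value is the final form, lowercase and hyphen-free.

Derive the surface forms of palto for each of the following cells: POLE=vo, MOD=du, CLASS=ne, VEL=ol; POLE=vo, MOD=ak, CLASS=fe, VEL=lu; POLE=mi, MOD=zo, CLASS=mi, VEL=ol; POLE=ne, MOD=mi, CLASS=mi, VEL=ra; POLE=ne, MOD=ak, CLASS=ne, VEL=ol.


cell POLE=vo, MOD=du, CLASS=ne, VEL=ol:
underlying: palto-lo-ad-rot-v
1. f -> v, k -> g, p -> b, s -> z, t -> d / _ Z: fires at position(s) 12: paltoloadrodv
2. 0 -> a / C _ C: inserts after position(s) 3, 9, 12: palatoloadarodav
surface: palatoloadarodav

cell POLE=vo, MOD=ak, CLASS=fe, VEL=lu:
underlying: palto-lo-m-ka-tu
1. f -> v, k -> g, p -> b, s -> z, t -> d / _ Z: no change
2. 0 -> a / C _ C: inserts after position(s) 3, 8: palatolomakatu
surface: palatolomakatu

cell POLE=mi, MOD=zo, CLASS=mi, VEL=ol:
underlying: palto-av-od-in-v
1. f -> v, k -> g, p -> b, s -> z, t -> d / _ Z: no change
2. 0 -> a / C _ C: inserts after position(s) 3, 11: palatoavodinav
surface: palatoavodinav

cell POLE=ne, MOD=mi, CLASS=mi, VEL=ra:
underlying: palto-set-od-iv-di
1. f -> v, k -> g, p -> b, s -> z, t -> d / _ Z: no change
2. 0 -> a / C _ C: inserts after position(s) 3, 12: palatosetodivadi
surface: palatosetodivadi

cell POLE=ne, MOD=ak, CLASS=ne, VEL=ol:
underlying: palto-set-ad-ka-v
1. f -> v, k -> g, p -> b, s -> z, t -> d / _ Z: no change
2. 0 -> a / C _ C: inserts after position(s) 3, 10: palatosetadakav
surface: palatosetadakav


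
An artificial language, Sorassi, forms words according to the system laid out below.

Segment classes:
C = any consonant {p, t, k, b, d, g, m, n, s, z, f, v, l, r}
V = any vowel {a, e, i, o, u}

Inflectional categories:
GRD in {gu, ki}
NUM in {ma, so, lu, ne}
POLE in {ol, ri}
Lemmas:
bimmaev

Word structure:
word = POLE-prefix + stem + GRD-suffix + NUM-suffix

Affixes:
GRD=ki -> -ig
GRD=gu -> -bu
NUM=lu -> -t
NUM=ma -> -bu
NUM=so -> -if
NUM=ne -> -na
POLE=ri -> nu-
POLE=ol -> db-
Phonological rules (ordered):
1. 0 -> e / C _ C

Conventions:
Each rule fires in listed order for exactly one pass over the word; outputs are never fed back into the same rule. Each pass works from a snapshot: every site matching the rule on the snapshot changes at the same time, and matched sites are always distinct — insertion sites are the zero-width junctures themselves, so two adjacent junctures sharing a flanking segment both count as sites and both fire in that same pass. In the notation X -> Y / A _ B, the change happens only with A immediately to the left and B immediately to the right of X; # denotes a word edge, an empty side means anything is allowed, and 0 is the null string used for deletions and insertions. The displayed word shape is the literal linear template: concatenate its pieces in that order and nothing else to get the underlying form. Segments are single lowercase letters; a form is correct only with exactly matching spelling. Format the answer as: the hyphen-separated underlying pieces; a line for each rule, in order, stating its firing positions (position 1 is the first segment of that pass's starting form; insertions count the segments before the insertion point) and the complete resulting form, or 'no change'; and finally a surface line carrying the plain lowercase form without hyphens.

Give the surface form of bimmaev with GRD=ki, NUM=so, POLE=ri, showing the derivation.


underlying: nu-bimmaev-ig-if
1. 0 -> e / C _ C: inserts after position(s) 5: nubimemaevigif
surface: nubimemaevigif


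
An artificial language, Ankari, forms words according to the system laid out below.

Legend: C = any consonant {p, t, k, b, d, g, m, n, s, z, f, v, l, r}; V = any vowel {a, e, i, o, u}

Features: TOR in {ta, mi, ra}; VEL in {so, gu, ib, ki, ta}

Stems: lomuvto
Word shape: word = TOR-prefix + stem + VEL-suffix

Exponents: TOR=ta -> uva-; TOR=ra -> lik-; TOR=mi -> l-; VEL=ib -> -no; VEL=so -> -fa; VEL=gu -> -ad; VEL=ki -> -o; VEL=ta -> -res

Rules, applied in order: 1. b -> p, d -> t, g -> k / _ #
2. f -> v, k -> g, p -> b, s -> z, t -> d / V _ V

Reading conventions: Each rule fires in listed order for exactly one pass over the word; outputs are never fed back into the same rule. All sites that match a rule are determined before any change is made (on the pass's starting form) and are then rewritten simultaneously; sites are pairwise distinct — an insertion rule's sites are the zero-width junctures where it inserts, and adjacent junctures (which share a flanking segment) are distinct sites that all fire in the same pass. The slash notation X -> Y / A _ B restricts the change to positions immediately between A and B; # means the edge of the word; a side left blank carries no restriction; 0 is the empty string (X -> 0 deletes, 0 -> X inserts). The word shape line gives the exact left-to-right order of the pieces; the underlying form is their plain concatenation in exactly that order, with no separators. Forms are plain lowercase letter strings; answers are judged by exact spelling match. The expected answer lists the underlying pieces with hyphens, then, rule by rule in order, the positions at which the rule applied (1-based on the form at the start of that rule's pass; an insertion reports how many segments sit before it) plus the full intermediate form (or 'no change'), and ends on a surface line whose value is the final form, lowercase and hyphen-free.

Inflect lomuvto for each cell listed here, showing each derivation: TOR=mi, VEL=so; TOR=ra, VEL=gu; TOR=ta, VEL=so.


cell TOR=mi, VEL=so:
underlying: l-lomuvto-fa
1. b -> p, d -> t, g -> k / _ #: no change
2. f -> v, k -> g, p -> b, s -> z, t -> d / V _ V: fires at position(s) 9: llomuvtova
surface: llomuvtova

cell TOR=ra, VEL=gu:
underlying: lik-lomuvto-ad
1. b -> p, d -> t, g -> k / _ #: fires at position(s) 12: liklomuvtoat
2. f -> v, k -> g, p -> b, s -> z, t -> d / V _ V: no change
surface: liklomuvtoat

cell TOR=ta, VEL=so:
underlying: uva-lomuvto-fa
1. b -> p, d -> t, g -> k / _ #: no change
2. f -> v, k -> g, p -> b, s -> z, t -> d / V _ V: fires at position(s) 11: uvalomuvtova
surface: uvalomuvtova


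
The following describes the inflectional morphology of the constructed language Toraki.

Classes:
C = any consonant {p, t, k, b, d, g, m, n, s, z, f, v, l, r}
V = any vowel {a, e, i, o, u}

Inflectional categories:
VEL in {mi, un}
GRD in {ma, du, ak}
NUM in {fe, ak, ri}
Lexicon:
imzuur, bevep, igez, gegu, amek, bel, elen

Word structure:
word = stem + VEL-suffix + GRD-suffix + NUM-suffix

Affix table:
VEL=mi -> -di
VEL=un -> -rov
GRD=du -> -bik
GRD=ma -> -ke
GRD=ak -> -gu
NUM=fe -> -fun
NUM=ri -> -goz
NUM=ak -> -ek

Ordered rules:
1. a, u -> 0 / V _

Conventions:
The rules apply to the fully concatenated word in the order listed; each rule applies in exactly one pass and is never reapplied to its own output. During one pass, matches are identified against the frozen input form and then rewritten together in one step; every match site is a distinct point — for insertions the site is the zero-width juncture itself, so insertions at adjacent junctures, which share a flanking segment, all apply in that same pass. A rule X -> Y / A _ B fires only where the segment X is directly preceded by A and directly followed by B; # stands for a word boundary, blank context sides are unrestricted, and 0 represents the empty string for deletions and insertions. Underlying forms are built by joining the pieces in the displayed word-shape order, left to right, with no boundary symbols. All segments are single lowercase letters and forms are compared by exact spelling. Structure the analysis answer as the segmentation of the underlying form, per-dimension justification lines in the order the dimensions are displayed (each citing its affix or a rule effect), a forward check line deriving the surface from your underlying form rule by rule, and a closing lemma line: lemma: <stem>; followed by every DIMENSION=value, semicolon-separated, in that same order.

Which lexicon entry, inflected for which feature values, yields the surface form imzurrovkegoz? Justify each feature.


underlying: imzuur-rov-ke-goz
VEL=un - signalled by the affix -rov
GRD=ma - signalled by the affix -ke
NUM=ri - signalled by the affix -goz
check: imzuurrovkegoz -> imzurrovkegoz
lemma: imzuur; VEL=un; GRD=ma; NUM=ri


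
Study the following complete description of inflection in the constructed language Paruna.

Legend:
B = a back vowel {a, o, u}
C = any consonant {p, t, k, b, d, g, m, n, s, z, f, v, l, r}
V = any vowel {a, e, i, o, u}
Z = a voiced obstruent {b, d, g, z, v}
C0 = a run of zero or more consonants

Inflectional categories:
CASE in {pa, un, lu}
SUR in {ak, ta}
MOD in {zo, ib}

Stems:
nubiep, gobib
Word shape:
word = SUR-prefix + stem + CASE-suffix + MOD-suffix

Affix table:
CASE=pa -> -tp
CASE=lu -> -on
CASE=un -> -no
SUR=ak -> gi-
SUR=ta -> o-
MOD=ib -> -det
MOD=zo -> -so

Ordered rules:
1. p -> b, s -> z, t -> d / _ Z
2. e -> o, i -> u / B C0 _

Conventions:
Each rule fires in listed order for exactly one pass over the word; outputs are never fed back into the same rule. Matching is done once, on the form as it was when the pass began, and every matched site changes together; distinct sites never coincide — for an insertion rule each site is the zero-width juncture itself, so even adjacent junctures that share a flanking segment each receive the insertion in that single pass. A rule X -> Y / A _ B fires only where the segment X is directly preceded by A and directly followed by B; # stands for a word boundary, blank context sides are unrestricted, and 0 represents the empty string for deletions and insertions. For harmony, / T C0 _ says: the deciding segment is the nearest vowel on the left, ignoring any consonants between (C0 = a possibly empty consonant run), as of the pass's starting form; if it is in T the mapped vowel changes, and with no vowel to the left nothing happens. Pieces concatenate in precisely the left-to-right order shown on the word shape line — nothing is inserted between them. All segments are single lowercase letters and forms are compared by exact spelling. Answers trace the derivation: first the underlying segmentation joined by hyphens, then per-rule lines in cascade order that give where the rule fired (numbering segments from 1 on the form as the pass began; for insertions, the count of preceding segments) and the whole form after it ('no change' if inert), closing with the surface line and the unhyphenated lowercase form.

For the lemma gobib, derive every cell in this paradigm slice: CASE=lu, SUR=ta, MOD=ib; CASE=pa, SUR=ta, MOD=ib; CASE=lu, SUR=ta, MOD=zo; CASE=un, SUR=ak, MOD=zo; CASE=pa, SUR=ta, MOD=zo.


cell CASE=lu, SUR=ta, MOD=ib:
underlying: o-gobib-on-det
1. p -> b, s -> z, t -> d / _ Z: no change
2. e -> o, i -> u / B C0 _: fires at position(s) 5, 10: ogobubondot
surface: ogobubondot

cell CASE=pa, SUR=ta, MOD=ib:
underlying: o-gobib-tp-det
1. p -> b, s -> z, t -> d / _ Z: fires at position(s) 8: ogobibtbdet
2. e -> o, i -> u / B C0 _: fires at position(s) 5: ogobubtbdet
surface: ogobubtbdet

cell CASE=lu, SUR=ta, MOD=zo:
underlying: o-gobib-on-so
1. p -> b, s -> z, t -> d / _ Z: no change
2. e -> o, i -> u / B C0 _: fires at position(s) 5: ogobubonso
surface: ogobubonso

cell CASE=un, SUR=ak, MOD=zo:
underlying: gi-gobib-no-so
1. p -> b, s -> z, t -> d / _ Z: no change
2. e -> o, i -> u / B C0 _: fires at position(s) 6: gigobubnoso
surface: gigobubnoso

cell CASE=pa, SUR=ta, MOD=zo:
underlying: o-gobib-tp-so
1. p -> b, s -> z, t -> d / _ Z: no change
2. e -> o, i -> u / B C0 _: fires at position(s) 5: ogobubtpso
surface: ogobubtpso


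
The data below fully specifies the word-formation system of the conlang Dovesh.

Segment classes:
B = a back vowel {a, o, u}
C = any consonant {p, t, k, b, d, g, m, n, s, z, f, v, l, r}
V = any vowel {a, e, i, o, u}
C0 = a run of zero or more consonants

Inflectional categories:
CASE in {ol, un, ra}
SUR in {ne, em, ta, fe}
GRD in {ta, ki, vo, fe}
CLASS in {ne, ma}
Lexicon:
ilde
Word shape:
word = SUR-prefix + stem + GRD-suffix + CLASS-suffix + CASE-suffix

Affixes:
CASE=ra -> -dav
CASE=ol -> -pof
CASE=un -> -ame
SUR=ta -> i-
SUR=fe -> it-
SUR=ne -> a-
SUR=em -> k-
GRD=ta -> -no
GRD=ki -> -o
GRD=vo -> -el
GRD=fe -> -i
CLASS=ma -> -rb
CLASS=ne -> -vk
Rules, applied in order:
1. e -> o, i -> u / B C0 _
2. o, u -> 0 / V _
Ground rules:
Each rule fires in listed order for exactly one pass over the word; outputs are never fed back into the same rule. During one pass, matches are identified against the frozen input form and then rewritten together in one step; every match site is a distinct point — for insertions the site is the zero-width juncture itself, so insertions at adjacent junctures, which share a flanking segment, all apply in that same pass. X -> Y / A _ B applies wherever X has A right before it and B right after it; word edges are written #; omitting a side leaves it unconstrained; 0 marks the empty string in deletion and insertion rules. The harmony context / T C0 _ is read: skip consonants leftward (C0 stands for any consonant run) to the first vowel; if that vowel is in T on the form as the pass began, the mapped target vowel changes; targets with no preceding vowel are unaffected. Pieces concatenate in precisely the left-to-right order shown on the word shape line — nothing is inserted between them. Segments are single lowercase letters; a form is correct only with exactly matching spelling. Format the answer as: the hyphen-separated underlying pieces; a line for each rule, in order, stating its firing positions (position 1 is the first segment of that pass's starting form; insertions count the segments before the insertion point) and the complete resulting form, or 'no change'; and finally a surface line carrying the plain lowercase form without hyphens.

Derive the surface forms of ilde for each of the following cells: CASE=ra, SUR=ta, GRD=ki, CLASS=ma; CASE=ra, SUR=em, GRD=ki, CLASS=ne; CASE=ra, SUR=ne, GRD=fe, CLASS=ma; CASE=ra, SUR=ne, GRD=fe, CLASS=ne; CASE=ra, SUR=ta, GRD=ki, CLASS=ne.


cell CASE=ra, SUR=ta, GRD=ki, CLASS=ma:
underlying: i-ilde-o-rb-dav
1. e -> o, i -> u / B C0 _: no change
2. o, u -> 0 / V _: fires at position(s) 6: iilderbdav
surface: iilderbdav

cell CASE=ra, SUR=em, GRD=ki, CLASS=ne:
underlying: k-ilde-o-vk-dav
1. e -> o, i -> u / B C0 _: no change
2. o, u -> 0 / V _: fires at position(s) 6: kildevkdav
surface: kildevkdav

cell CASE=ra, SUR=ne, GRD=fe, CLASS=ma:
underlying: a-ilde-i-rb-dav
1. e -> o, i -> u / B C0 _: fires at position(s) 2: auldeirbdav
2. o, u -> 0 / V _: fires at position(s) 2: aldeirbdav
surface: aldeirbdav

cell CASE=ra, SUR=ne, GRD=fe, CLASS=ne:
underlying: a-ilde-i-vk-dav
1. e -> o, i -> u / B C0 _: fires at position(s) 2: auldeivkdav
2. o, u -> 0 / V _: fires at position(s) 2: aldeivkdav
surface: aldeivkdav

cell CASE=ra, SUR=ta, GRD=ki, CLASS=ne:
underlying: i-ilde-o-vk-dav
1. e -> o, i -> u / B C0 _: no change
2. o, u -> 0 / V _: fires at position(s) 6: iildevkdav
surface: iildevkdav


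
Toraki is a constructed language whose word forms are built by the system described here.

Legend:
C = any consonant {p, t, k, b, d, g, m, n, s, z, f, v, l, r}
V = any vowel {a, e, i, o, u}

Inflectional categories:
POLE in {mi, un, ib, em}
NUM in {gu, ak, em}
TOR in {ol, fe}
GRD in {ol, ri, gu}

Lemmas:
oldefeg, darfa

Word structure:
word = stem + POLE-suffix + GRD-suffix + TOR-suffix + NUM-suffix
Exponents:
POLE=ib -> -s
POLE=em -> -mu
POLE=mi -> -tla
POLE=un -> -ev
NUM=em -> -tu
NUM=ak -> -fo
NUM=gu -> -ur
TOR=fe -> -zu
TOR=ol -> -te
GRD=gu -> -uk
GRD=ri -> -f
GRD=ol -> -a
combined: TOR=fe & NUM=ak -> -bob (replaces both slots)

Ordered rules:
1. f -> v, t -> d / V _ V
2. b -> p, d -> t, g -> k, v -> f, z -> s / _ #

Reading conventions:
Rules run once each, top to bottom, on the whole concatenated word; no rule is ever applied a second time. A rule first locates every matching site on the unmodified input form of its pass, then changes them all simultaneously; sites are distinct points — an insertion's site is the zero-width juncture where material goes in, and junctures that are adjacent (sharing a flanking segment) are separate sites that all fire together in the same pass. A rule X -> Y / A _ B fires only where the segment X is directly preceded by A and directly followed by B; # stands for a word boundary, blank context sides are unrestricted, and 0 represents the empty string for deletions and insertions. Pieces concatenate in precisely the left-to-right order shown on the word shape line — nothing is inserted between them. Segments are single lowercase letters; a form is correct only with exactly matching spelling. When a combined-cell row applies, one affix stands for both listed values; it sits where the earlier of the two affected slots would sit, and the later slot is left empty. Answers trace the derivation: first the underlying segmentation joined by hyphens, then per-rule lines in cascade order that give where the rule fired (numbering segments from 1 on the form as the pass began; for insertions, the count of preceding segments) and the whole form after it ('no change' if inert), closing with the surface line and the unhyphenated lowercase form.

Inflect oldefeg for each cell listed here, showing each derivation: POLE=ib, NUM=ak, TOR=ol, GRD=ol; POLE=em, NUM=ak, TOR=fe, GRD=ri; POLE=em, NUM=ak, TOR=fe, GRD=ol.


cell POLE=ib, NUM=ak, TOR=ol, GRD=ol:
underlying: oldefeg-s-a-te-fo
1. f -> v, t -> d / V _ V: fires at position(s) 5, 10, 12: oldevegsadevo
2. b -> p, d -> t, g -> k, v -> f, z -> s / _ #: no change
surface: oldevegsadevo

cell POLE=em, NUM=ak, TOR=fe, GRD=ri:
underlying: oldefeg-mu-f-bob
1. f -> v, t -> d / V _ V: fires at position(s) 5: oldevegmufbob
2. b -> p, d -> t, g -> k, v -> f, z -> s / _ #: fires at position(s) 13: oldevegmufbop
surface: oldevegmufbop

cell POLE=em, NUM=ak, TOR=fe, GRD=ol:
underlying: oldefeg-mu-a-bob
1. f -> v, t -> d / V _ V: fires at position(s) 5: oldevegmuabob
2. b -> p, d -> t, g -> k, v -> f, z -> s / _ #: fires at position(s) 13: oldevegmuabop
surface: oldevegmuabop
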